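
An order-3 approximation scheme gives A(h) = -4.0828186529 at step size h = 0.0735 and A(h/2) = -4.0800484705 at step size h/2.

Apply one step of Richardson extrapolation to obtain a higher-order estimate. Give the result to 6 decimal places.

-4.079653

The method has order 3: 2^3 = 8.
Weighted: (-32.6403877640) − (-4.0828186529) = -28.5575691111
Denominator 8 − 1 = 7.
Extrapolated: (-28.5575691111) / 7 = -4.0796527302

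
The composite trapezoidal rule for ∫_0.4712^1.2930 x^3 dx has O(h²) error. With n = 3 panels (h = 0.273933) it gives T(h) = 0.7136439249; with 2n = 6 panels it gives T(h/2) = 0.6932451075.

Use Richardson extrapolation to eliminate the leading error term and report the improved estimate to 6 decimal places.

Order 2 gives 2^r = 4 and 2^r − 1 = 3.
4*0.6932451075 = 2.7729804300; 2.7729804300 − 0.7136439249 = 2.0593365051
Denominator 4 − 1 = 3.
R = 2.0593365051/3 = 0.6864455017

0.686446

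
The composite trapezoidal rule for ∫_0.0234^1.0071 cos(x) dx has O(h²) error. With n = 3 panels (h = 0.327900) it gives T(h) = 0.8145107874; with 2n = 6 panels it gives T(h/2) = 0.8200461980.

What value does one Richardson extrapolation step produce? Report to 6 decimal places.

Leading term ∝ h^2; use weight 4 = 2^2.
4·0.8200461980 = 3.2801847920; 3.2801847920 − 0.8145107874 = 2.4656740046
2.4656740046 ÷ 3 = 0.8218913349
Shift from A(h/2): +0.0018451369.

0.821891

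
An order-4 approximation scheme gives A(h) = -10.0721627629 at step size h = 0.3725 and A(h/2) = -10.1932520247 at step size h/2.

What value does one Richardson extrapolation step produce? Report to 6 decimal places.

-10.201325

Leading term ∝ h^4; use weight 16 = 2^4.
Numerator 16·A(h/2) − A(h) = 16·(-10.1932520247) − (-10.0721627629) = -153.0198696323
R = (-153.0198696323)/15 = -10.2013246422
Gap between inputs: 1.211e-01; correction applied: −0.0080726175.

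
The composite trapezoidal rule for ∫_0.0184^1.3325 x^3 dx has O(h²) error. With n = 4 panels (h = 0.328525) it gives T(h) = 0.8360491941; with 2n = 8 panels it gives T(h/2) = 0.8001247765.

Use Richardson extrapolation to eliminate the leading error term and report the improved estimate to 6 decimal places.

Error is O(h^2); halving h shrinks it by 2^2 = 4.
4·0.8001247765 = 3.2004991060; subtract 0.8360491941 → 2.3644499119
2.3644499119 ÷ 3 = 0.7881499706
Gap between inputs: 3.592e-02; correction applied: −0.0119748059.

0.788150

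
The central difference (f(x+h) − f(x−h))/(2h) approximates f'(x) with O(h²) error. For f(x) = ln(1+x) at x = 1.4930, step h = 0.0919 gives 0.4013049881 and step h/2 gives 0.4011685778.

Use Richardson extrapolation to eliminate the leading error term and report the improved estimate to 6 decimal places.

0.401123

Order 2 gives 2^r = 4 and 2^r − 1 = 3.
Weighted: 1.6046743112 − 0.4013049881 = 1.2033693231
Denominator 4 − 1 = 3.
1.2033693231 ÷ 3 = 0.4011231077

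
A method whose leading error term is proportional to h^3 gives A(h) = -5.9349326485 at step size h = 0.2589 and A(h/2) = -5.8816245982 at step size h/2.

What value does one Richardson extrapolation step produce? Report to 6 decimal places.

-5.874009

With r = 3 the leading error scales as h^3, so the weight is 2^3 = 8.
Top: 8(-5.8816245982) − (-5.9349326485) = -41.1180641371
(-41.1180641371) ÷ 7 = -5.8740091624
Gap between inputs: 5.331e-02; correction applied: +0.0076154358.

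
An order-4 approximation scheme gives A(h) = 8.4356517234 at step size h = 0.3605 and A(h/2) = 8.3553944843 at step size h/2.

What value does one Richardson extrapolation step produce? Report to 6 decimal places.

Method order is 4; weight 2^4 = 16.
16×8.3553944843 − 8.4356517234 = 125.2506600254
Divide by 2^4 − 1 = 15.
Result: 8.3500440017
Correction |R − A(h/2)| = 5.350e-03; gap |A(h/2) − A(h)| = 8.026e-02.

8.350044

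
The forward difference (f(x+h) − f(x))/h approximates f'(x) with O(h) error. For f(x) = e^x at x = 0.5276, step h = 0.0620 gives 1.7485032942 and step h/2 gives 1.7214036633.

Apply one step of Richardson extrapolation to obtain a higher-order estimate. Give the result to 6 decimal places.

Error is O(h^1); halving h shrinks it by 2^1 = 2.
Difference of the inputs: 1.7214036633 − 1.7485032942 = -0.0270996309
Divide by 2^1 − 1 = 1: (-0.0270996309)/1 = -0.0270996309
R = A(h/2) + (A(h/2) − A(h))/1 = 1.7214036633 − 0.0270996309 = 1.6943040324

1.694304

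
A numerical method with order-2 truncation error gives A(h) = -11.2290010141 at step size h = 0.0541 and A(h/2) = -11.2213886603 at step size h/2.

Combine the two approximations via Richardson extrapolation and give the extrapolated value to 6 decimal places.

Order 2 gives 2^r = 4 and 2^r − 1 = 3.
4 × (-11.2213886603) = -44.8855546412; (-44.8855546412) − (-11.2290010141) = -33.6565536271
(4 × (-11.2213886603) − (-11.2290010141))/(4 − 1) = -11.2188512090
Correction |R − A(h/2)| = 2.537e-03; gap |A(h/2) − A(h)| = 7.612e-03.

-11.218851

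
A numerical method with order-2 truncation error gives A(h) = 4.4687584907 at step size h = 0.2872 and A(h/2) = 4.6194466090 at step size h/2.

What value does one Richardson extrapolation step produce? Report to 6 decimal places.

4.669676

With r = 2 the leading error scales as h^2, so the weight is 2^2 = 4.
Top: 4(4.6194466090) − (4.4687584907) = 14.0090279453
R = 14.0090279453/3 = 4.6696759818
Gap between inputs: 1.507e-01; correction applied: +0.0502293728.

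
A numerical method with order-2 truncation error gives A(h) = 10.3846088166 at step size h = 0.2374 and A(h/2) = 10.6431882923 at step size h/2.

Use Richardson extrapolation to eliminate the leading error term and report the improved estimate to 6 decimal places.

r = 2, so 2^r = 4.
4·10.6431882923 = 42.5727531692; subtract 10.3846088166 → 32.1881443526
(4·10.6431882923 − 10.3846088166)/(4 − 1) = 10.7293814509
Shift from A(h/2): +0.0861931586.

10.729381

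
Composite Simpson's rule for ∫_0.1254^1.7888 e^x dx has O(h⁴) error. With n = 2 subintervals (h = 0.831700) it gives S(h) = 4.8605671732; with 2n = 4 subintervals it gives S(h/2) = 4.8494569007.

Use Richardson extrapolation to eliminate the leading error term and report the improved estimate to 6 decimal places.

r = 4, so 2^r = 16.
16 × 4.8494569007 = 77.5913104112; subtract 4.8605671732 → 72.7307432380
(16 × 4.8494569007 − 4.8605671732)/(16 − 1) = 4.8487162159

4.848716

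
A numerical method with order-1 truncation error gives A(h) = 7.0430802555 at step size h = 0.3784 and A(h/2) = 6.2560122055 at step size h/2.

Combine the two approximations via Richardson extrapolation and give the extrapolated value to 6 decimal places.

r = 1: numerator weight 2, denominator 1.
Numerator 2*A(h/2) − A(h) = 2*6.2560122055 − 7.0430802555 = 5.4689441555
Denominator 2 − 1 = 1.
Extrapolated: 5.4689441555 / 1 = 5.4689441555
Gap between inputs: 7.871e-01; correction applied: −0.7870680500.

5.468944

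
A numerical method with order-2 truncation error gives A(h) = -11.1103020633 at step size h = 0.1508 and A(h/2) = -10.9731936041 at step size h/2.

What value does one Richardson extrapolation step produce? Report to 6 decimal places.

The method has order 2: 2^2 = 4.
A(h/2) − A(h) = -10.9731936041 − (-11.1103020633) = 0.1371084592
Divide by 2^2 − 1 = 3: 0.1371084592/3 = 0.0457028197
R = -10.9731936041 + 0.0457028197 = -10.9274907844
Correction |R − A(h/2)| = 4.570e-02; gap |A(h/2) − A(h)| = 1.371e-01.

-10.927491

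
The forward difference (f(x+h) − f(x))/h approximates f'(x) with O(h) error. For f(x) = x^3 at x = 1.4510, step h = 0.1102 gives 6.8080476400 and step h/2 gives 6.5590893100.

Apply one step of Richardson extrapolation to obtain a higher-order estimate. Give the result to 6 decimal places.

6.310131

Method order is 1; weight 2^1 = 2.
Difference of the inputs: 6.5590893100 − 6.8080476400 = -0.2489583300
Divide by 2^1 − 1 = 1: (-0.2489583300)/1 = -0.2489583300
R = 6.5590893100 − 0.2489583300 = 6.3101309800
Gap between inputs: 2.490e-01; correction applied: −0.2489583300.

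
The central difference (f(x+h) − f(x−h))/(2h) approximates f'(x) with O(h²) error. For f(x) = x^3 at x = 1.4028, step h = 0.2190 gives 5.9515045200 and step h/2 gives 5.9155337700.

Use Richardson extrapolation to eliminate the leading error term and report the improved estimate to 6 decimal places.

5.903544

Order 2 gives 2^r = 4 and 2^r − 1 = 3.
4·5.9155337700 = 23.6621350800; 23.6621350800 − 5.9515045200 = 17.7106305600
(4·5.9155337700 − 5.9515045200)/(4 − 1) = 5.9035435200
Correction |R − A(h/2)| = 1.199e-02; gap |A(h/2) − A(h)| = 3.597e-02.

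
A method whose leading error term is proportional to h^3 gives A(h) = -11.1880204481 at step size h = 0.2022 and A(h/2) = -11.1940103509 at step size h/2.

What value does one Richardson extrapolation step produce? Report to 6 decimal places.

With r = 3 the leading error scales as h^3, so the weight is 2^3 = 8.
Difference of the inputs: -11.1940103509 − (-11.1880204481) = -0.0059899028
Divide by 2^3 − 1 = 7: (-0.0059899028)/7 = -0.0008557004
R = -11.1940103509 − 0.0008557004 = -11.1948660513

-11.194866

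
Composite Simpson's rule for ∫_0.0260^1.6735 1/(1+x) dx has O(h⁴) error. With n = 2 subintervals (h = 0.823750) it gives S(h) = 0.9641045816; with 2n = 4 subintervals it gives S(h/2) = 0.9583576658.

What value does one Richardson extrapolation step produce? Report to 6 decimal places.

0.957975

With r = 4 the leading error scales as h^4, so the weight is 2^4 = 16.
16·0.9583576658 = 15.3337226528; 15.3337226528 − 0.9641045816 = 14.3696180712
14.3696180712 ÷ 15 = 0.9579745381
Shift from A(h/2): −0.0003831277.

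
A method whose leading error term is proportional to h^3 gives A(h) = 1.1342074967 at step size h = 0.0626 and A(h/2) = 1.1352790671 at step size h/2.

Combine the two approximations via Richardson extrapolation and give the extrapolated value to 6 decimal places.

r = 3, so 2^r = 8.
2^3 × A(h/2) = 9.0822325368; minus A(h) gives 7.9480250401.
Divide by 2^3 − 1 = 7.
R = 7.9480250401/7 = 1.1354321486

1.135432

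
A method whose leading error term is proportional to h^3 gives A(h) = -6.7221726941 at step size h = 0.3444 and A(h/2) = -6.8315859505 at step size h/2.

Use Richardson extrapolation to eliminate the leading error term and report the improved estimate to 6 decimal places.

r = 3: numerator weight 8, denominator 7.
8×(-6.8315859505) = -54.6526876040; subtract (-6.7221726941) → -47.9305149099
Divide by 2^3 − 1 = 7.
R = (-47.9305149099)/7 = -6.8472164157

-6.847216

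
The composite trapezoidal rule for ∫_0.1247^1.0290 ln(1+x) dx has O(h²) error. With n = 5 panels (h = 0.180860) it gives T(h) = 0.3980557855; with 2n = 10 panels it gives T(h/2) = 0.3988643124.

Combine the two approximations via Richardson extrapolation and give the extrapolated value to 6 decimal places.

0.399134

Error is O(h^2); halving h shrinks it by 2^2 = 4.
Top: 4(0.3988643124) − (0.3980557855) = 1.1974014641
Extrapolated: 1.1974014641 / 3 = 0.3991338214
Shift from A(h/2): +0.0002695090.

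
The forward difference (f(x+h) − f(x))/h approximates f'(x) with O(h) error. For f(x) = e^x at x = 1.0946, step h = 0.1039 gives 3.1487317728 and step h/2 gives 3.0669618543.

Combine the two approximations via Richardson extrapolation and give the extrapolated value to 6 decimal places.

Method order is 1; weight 2^1 = 2.
2^1×A(h/2) = 6.1339237086; minus A(h) gives 2.9851919358.
(2×3.0669618543 − 3.1487317728)/(2 − 1) = 2.9851919358
Correction |R − A(h/2)| = 8.177e-02; gap |A(h/2) − A(h)| = 8.177e-02.

2.985192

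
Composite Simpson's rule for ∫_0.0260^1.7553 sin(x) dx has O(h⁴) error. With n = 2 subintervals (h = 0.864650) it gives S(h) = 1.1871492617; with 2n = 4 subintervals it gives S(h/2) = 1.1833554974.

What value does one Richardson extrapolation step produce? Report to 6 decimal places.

1.183103

r = 4, so 2^r = 16.
Top: 16(1.1833554974) − (1.1871492617) = 17.7465386967
Divide by 2^4 − 1 = 15.
(16*1.1833554974 − 1.1871492617)/(16 − 1) = 1.1831025798
Shift from A(h/2): −0.0002529176.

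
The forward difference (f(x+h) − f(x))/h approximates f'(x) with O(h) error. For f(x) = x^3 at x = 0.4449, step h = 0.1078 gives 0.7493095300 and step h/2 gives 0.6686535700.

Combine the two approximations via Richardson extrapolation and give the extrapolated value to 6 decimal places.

0.587998

r = 1, so 2^r = 2.
2^1×A(h/2) = 1.3373071400; minus A(h) gives 0.5879976100.
R = 0.5879976100/1 = 0.5879976100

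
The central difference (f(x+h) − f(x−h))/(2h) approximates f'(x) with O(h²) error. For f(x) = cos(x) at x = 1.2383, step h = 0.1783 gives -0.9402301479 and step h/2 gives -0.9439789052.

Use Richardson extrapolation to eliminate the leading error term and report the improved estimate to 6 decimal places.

With r = 2 the leading error scales as h^2, so the weight is 2^2 = 4.
Top: 4(-0.9439789052) − (-0.9402301479) = -2.8356854729
Denominator 4 − 1 = 3.
R = (-2.8356854729)/3 = -0.9452284910
Gap between inputs: 3.749e-03; correction applied: −0.0012495858.

-0.945228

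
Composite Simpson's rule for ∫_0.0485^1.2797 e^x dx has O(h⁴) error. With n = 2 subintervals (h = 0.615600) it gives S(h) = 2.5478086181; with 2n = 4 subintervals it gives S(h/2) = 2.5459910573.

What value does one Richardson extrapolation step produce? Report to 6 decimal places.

r = 4: numerator weight 16, denominator 15.
16×2.5459910573 − 2.5478086181 = 38.1880482987
38.1880482987 ÷ 15 = 2.5458698866
Correction |R − A(h/2)| = 1.212e-04; gap |A(h/2) − A(h)| = 1.818e-03.

2.545870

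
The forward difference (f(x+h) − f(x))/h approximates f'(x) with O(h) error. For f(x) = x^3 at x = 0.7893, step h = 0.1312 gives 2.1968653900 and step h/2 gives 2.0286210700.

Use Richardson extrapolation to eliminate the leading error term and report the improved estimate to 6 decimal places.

1.860377

Error is O(h^1); halving h shrinks it by 2^1 = 2.
Weighted: 4.0572421400 − 2.1968653900 = 1.8603767500
(2 × 2.0286210700 − 2.1968653900)/(2 − 1) = 1.8603767500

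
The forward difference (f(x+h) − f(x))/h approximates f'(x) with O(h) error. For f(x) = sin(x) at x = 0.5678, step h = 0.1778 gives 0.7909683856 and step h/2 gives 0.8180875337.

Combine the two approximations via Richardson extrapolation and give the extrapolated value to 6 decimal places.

0.845207

r = 1: numerator weight 2, denominator 1.
2*0.8180875337 = 1.6361750674; 1.6361750674 − 0.7909683856 = 0.8452066818
Denominator 2 − 1 = 1.
So the Richardson estimate is 0.8452066818.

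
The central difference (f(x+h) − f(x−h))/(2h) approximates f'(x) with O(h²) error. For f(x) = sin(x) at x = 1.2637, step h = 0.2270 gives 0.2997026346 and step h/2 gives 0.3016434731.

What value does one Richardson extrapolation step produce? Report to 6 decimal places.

0.302290

r = 2: numerator weight 4, denominator 3.
A(h/2) − A(h) = 0.3016434731 − 0.2997026346 = 0.0019408385
Divide by 2^2 − 1 = 3: 0.0019408385/3 = 0.0006469462
R = 0.3016434731 + 0.0006469462 = 0.3022904193
Shift from A(h/2): +0.0006469462.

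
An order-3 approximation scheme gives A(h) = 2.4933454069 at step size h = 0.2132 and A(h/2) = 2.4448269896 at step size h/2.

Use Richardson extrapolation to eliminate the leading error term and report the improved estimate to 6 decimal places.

Leading term ∝ h^3; use weight 8 = 2^3.
Weighted: 19.5586159168 − 2.4933454069 = 17.0652705099
(8*2.4448269896 − 2.4933454069)/(8 − 1) = 2.4378957871

2.437896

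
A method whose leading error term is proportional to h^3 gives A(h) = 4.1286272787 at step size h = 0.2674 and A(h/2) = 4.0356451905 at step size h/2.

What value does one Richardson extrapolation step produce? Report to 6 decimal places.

Leading term ∝ h^3; use weight 8 = 2^3.
8×4.0356451905 = 32.2851615240; 32.2851615240 − 4.1286272787 = 28.1565342453
Divide by 2^3 − 1 = 7.
28.1565342453 ÷ 7 = 4.0223620350
Correction |R − A(h/2)| = 1.328e-02; gap |A(h/2) − A(h)| = 9.298e-02.

4.022362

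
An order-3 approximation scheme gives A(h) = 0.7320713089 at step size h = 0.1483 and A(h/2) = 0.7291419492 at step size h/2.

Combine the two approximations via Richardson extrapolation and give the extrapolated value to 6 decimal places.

Order 3 gives 2^r = 8 and 2^r − 1 = 7.
Top: 8(0.7291419492) − (0.7320713089) = 5.1010642847
Denominator 8 − 1 = 7.
Result: 0.7287234692

0.728723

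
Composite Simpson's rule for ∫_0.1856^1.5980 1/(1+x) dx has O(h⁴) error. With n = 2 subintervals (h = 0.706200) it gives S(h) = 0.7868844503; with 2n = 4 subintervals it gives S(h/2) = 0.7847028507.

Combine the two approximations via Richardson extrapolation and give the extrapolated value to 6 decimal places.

0.784557

The method has order 4: 2^4 = 16.
16 × 0.7847028507 = 12.5552456112; 12.5552456112 − 0.7868844503 = 11.7683611609
Divide by 2^4 − 1 = 15.
Result: 0.7845574107
Correction |R − A(h/2)| = 1.454e-04; gap |A(h/2) − A(h)| = 2.182e-03.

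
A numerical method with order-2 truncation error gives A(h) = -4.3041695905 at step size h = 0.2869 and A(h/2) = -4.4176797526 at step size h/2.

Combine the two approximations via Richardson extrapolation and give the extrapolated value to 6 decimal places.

Order 2 gives 2^r = 4 and 2^r − 1 = 3.
4·(-4.4176797526) = -17.6707190104; (-17.6707190104) − (-4.3041695905) = -13.3665494199
Denominator 4 − 1 = 3.
Result: -4.4555164733
Shift from A(h/2): −0.0378367207.

-4.455516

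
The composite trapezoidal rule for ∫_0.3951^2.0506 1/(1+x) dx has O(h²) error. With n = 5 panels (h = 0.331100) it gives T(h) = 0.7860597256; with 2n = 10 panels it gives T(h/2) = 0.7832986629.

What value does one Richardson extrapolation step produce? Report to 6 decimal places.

With r = 2 the leading error scales as h^2, so the weight is 2^2 = 4.
Weighted: 3.1331946516 − 0.7860597256 = 2.3471349260
Denominator 4 − 1 = 3.
Result: 0.7823783087
Correction |R − A(h/2)| = 9.204e-04; gap |A(h/2) − A(h)| = 2.761e-03.

0.782378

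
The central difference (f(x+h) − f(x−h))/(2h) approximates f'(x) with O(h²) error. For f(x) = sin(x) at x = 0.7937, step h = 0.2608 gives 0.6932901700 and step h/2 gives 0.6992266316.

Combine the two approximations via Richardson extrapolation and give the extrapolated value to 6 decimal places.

Leading term ∝ h^2; use weight 4 = 2^2.
2^2×A(h/2) = 2.7969065264; minus A(h) gives 2.1036163564.
(4×0.6992266316 − 0.6932901700)/(4 − 1) = 0.7012054521
Correction |R − A(h/2)| = 1.979e-03; gap |A(h/2) − A(h)| = 5.936e-03.

0.701205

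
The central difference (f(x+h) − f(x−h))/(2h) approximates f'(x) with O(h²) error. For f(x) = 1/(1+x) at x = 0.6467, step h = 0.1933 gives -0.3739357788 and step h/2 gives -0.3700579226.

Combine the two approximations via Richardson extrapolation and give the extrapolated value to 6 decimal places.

-0.368765

The method has order 2: 2^2 = 4.
4 × (-0.3700579226) = -1.4802316904; subtract (-0.3739357788) → -1.1062959116
Extrapolated: (-1.1062959116) / 3 = -0.3687653039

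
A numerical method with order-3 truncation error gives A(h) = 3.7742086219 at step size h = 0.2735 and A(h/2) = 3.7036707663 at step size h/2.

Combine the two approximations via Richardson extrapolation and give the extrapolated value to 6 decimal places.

3.693594

r = 3, so 2^r = 8.
A(h/2) − A(h) = 3.7036707663 − 3.7742086219 = -0.0705378556
Divide by 2^3 − 1 = 7: (-0.0705378556)/7 = -0.0100768365
R = 3.7036707663 − 0.0100768365 = 3.6935939298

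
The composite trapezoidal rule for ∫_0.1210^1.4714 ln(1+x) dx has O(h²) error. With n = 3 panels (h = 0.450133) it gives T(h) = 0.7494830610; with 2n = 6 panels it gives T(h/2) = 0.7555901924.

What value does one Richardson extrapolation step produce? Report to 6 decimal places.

Method order is 2; weight 2^2 = 4.
4×0.7555901924 = 3.0223607696; 3.0223607696 − 0.7494830610 = 2.2728777086
2.2728777086 ÷ 3 = 0.7576259029
Shift from A(h/2): +0.0020357105.

0.757626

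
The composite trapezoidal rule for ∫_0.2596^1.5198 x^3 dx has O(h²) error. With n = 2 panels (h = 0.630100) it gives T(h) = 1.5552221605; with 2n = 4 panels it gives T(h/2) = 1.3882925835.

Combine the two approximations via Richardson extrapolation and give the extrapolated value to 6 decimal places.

1.332649

Order 2 gives 2^r = 4 and 2^r − 1 = 3.
Top: 4(1.3882925835) − (1.5552221605) = 3.9979481735
R = 3.9979481735/3 = 1.3326493912
Gap between inputs: 1.669e-01; correction applied: −0.0556431923.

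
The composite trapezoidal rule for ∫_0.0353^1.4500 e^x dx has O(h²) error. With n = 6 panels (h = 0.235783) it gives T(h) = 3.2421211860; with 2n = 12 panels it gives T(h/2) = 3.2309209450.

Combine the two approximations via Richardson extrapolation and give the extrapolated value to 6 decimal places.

The method has order 2: 2^2 = 4.
4·3.2309209450 = 12.9236837800; 12.9236837800 − 3.2421211860 = 9.6815625940
9.6815625940 ÷ 3 = 3.2271875313
Gap between inputs: 1.120e-02; correction applied: −0.0037334137.

3.227188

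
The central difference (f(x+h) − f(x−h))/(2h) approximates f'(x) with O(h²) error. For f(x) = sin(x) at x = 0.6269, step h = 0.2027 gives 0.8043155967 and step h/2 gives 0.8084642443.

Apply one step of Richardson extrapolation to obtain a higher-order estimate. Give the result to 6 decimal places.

0.809847

Method order is 2; weight 2^2 = 4.
Numerator 4·A(h/2) − A(h) = 4·0.8084642443 − 0.8043155967 = 2.4295413805
Denominator 4 − 1 = 3.
R = 2.4295413805/3 = 0.8098471268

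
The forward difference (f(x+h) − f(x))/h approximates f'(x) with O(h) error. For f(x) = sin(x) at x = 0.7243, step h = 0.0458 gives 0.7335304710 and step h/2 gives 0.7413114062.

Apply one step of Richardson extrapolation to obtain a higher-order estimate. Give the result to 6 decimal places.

0.749092

r = 1, so 2^r = 2.
2*0.7413114062 = 1.4826228124; subtract 0.7335304710 → 0.7490923414
Denominator 2 − 1 = 1.
Extrapolated: 0.7490923414 / 1 = 0.7490923414
Shift from A(h/2): +0.0077809352.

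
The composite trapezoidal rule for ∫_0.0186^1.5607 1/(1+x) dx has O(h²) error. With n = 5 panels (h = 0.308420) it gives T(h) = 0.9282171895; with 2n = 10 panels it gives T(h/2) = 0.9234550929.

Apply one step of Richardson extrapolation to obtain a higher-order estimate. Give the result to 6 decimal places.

0.921868

Error is O(h^2); halving h shrinks it by 2^2 = 4.
Difference of the inputs: 0.9234550929 − 0.9282171895 = -0.0047620966
Correction (A(h/2) − A(h))/(4 − 1) = (-0.0047620966)/3 = -0.0015873655
R = 0.9234550929 − 0.0015873655 = 0.9218677274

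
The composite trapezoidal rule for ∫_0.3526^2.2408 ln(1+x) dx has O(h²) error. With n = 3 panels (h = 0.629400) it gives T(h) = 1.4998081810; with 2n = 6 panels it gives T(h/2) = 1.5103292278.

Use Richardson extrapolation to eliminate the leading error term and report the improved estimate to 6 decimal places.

Error is O(h^2); halving h shrinks it by 2^2 = 4.
4*1.5103292278 = 6.0413169112; 6.0413169112 − 1.4998081810 = 4.5415087302
Extrapolated: 4.5415087302 / 3 = 1.5138362434
Shift from A(h/2): +0.0035070156.

1.513836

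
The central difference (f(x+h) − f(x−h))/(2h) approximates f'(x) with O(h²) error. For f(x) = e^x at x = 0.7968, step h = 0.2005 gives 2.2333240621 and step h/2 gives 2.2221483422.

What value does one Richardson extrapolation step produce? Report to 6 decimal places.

The method has order 2: 2^2 = 4.
Weighted: 8.8885933688 − 2.2333240621 = 6.6552693067
Divide by 2^2 − 1 = 3.
Result: 2.2184231022

2.218423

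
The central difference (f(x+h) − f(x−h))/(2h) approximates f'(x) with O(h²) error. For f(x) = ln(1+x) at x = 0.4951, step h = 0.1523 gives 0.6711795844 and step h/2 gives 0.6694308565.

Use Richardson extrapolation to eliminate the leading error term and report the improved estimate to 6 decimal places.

The method has order 2: 2^2 = 4.
Difference of the inputs: 0.6694308565 − 0.6711795844 = -0.0017487279
Divide by 2^2 − 1 = 3: (-0.0017487279)/3 = -0.0005829093
R = A(h/2) + (A(h/2) − A(h))/3 = 0.6694308565 − 0.0005829093 = 0.6688479472

0.668848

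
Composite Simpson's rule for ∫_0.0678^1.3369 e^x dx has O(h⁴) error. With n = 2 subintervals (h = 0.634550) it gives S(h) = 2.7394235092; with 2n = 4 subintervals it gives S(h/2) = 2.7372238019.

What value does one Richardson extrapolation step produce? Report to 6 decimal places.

2.737077

Leading term ∝ h^4; use weight 16 = 2^4.
Top: 16(2.7372238019) − (2.7394235092) = 41.0561573212
Denominator 16 − 1 = 15.
Result: 2.7370771547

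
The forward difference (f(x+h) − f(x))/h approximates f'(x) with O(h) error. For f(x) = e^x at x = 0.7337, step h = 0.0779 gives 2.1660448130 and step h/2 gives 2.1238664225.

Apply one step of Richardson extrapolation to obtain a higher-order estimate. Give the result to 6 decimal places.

The method has order 1: 2^1 = 2.
A(h/2) − A(h) = 2.1238664225 − 2.1660448130 = -0.0421783905
Divide by 2^1 − 1 = 1: (-0.0421783905)/1 = -0.0421783905
R = A(h/2) + (A(h/2) − A(h))/1 = 2.1238664225 − 0.0421783905 = 2.0816880320

2.081688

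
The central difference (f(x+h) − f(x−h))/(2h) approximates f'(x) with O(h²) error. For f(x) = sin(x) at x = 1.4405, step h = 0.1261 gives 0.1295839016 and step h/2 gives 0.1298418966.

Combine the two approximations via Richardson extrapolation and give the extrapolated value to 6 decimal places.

0.129928

Order 2 gives 2^r = 4 and 2^r − 1 = 3.
Top: 4(0.1298418966) − (0.1295839016) = 0.3897836848
Divide by 2^2 − 1 = 3.
So the Richardson estimate is 0.1299278949.
Shift from A(h/2): +0.0000859983.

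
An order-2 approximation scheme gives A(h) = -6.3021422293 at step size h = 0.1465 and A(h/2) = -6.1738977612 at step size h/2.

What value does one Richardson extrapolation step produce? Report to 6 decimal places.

Leading term ∝ h^2; use weight 4 = 2^2.
Weighted: (-24.6955910448) − (-6.3021422293) = -18.3934488155
Divide by 2^2 − 1 = 3.
(4*(-6.1738977612) − (-6.3021422293))/(4 − 1) = -6.1311496052
Gap between inputs: 1.282e-01; correction applied: +0.0427481560.

-6.131150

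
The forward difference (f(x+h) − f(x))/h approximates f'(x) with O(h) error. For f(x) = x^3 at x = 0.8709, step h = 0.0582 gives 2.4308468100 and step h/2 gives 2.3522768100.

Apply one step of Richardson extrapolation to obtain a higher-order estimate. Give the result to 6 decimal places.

Order 1 gives 2^r = 2 and 2^r − 1 = 1.
Weighted: 4.7045536200 − 2.4308468100 = 2.2737068100
Denominator 2 − 1 = 1.
2.2737068100 ÷ 1 = 2.2737068100

2.273707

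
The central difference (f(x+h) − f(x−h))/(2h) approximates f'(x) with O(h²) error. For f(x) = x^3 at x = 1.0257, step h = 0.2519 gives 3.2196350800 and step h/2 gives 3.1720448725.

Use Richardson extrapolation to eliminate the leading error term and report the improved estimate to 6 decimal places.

r = 2, so 2^r = 4.
Weighted: 12.6881794900 − 3.2196350800 = 9.4685444100
Divide by 2^2 − 1 = 3.
(4·3.1720448725 − 3.2196350800)/(4 − 1) = 3.1561814700

3.156181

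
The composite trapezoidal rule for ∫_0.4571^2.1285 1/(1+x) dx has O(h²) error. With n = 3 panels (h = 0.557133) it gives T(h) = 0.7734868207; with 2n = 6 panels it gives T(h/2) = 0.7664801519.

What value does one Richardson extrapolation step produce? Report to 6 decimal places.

Error is O(h^2); halving h shrinks it by 2^2 = 4.
Numerator 4×A(h/2) − A(h) = 4×0.7664801519 − 0.7734868207 = 2.2924337869
Divide by 2^2 − 1 = 3.
2.2924337869 ÷ 3 = 0.7641445956
Correction |R − A(h/2)| = 2.336e-03; gap |A(h/2) − A(h)| = 7.007e-03.

0.764145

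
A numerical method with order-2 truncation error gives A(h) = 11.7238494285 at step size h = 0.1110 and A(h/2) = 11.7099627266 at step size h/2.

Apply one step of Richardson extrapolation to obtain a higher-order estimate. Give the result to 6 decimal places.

Order 2 gives 2^r = 4 and 2^r − 1 = 3.
A(h/2) − A(h) = 11.7099627266 − 11.7238494285 = -0.0138867019
Divide by 2^2 − 1 = 3: (-0.0138867019)/3 = -0.0046289006
R = A(h/2) + (A(h/2) − A(h))/3 = 11.7099627266 − 0.0046289006 = 11.7053338260
Gap between inputs: 1.389e-02; correction applied: −0.0046289006.

11.705334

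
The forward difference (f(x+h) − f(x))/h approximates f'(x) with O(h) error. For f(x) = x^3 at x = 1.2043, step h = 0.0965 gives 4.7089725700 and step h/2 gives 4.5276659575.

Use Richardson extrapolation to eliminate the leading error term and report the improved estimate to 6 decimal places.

r = 1, so 2^r = 2.
2*4.5276659575 = 9.0553319150; subtract 4.7089725700 → 4.3463593450
Extrapolated: 4.3463593450 / 1 = 4.3463593450
Correction |R − A(h/2)| = 1.813e-01; gap |A(h/2) − A(h)| = 1.813e-01.

4.346359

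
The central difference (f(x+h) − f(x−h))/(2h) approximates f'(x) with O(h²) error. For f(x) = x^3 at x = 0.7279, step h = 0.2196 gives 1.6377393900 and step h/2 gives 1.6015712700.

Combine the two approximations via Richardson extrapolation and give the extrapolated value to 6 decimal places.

Method order is 2; weight 2^2 = 4.
Top: 4(1.6015712700) − (1.6377393900) = 4.7685456900
Divide by 2^2 − 1 = 3.
R = 4.7685456900/3 = 1.5895152300

1.589515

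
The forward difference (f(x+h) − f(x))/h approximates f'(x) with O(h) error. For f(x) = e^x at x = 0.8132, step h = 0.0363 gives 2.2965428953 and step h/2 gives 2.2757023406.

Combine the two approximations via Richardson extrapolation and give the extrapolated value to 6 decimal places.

Order 1 gives 2^r = 2 and 2^r − 1 = 1.
Numerator 2·A(h/2) − A(h) = 2·2.2757023406 − 2.2965428953 = 2.2548617859
R = 2.2548617859/1 = 2.2548617859
Gap between inputs: 2.084e-02; correction applied: −0.0208405547.

2.254862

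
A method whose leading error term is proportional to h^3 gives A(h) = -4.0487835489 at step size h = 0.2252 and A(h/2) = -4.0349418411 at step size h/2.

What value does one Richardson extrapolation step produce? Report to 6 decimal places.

-4.032964

Method order is 3; weight 2^3 = 8.
8 × (-4.0349418411) − (-4.0487835489) = -28.2307511799
Denominator 8 − 1 = 7.
R = (-28.2307511799)/7 = -4.0329644543
Shift from A(h/2): +0.0019773868.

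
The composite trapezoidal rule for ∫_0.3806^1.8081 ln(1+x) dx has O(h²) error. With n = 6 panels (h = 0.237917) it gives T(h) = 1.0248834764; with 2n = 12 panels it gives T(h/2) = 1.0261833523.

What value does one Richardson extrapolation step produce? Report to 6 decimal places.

1.026617

Leading term ∝ h^2; use weight 4 = 2^2.
2^2×A(h/2) = 4.1047334092; minus A(h) gives 3.0798499328.
Denominator 4 − 1 = 3.
3.0798499328 ÷ 3 = 1.0266166443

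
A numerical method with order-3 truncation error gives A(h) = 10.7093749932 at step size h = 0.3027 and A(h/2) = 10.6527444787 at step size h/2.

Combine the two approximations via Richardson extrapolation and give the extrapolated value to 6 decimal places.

Method order is 3; weight 2^3 = 8.
Difference of the inputs: 10.6527444787 − 10.7093749932 = -0.0566305145
Correction (A(h/2) − A(h))/(8 − 1) = (-0.0566305145)/7 = -0.0080900735
R = A(h/2) + (A(h/2) − A(h))/7 = 10.6527444787 − 0.0080900735 = 10.6446544052

10.644654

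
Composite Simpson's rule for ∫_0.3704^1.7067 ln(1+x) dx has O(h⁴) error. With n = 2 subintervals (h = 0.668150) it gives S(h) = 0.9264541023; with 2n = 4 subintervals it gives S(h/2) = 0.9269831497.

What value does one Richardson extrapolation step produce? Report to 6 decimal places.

0.927018

r = 4: numerator weight 16, denominator 15.
16·0.9269831497 − 0.9264541023 = 13.9052762929
Divide by 2^4 − 1 = 15.
13.9052762929 ÷ 15 = 0.9270184195
Gap between inputs: 5.290e-04; correction applied: +0.0000352698.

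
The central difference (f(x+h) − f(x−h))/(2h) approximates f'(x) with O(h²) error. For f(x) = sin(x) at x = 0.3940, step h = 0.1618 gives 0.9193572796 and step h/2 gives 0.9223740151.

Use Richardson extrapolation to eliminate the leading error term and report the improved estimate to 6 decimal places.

r = 2, so 2^r = 4.
2^2 × A(h/2) = 3.6894960604; minus A(h) gives 2.7701387808.
Denominator 4 − 1 = 3.
Result: 0.9233795936

0.923380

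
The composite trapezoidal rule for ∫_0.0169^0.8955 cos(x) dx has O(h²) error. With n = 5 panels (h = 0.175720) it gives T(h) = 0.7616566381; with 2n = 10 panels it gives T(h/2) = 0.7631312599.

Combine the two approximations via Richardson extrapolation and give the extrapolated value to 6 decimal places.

Method order is 2; weight 2^2 = 4.
4 × 0.7631312599 − 0.7616566381 = 2.2908684015
Denominator 4 − 1 = 3.
(4 × 0.7631312599 − 0.7616566381)/(4 − 1) = 0.7636228005
Gap between inputs: 1.475e-03; correction applied: +0.0004915406.

0.763623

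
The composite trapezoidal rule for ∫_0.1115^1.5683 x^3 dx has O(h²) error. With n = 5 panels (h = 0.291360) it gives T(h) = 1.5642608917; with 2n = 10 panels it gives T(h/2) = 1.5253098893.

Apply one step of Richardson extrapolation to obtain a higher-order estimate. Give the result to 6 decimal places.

1.512326

The method has order 2: 2^2 = 4.
A(h/2) − A(h) = 1.5253098893 − 1.5642608917 = -0.0389510024
Divide by 2^2 − 1 = 3: (-0.0389510024)/3 = -0.0129836675
R = 1.5253098893 − 0.0129836675 = 1.5123262218
Shift from A(h/2): −0.0129836675.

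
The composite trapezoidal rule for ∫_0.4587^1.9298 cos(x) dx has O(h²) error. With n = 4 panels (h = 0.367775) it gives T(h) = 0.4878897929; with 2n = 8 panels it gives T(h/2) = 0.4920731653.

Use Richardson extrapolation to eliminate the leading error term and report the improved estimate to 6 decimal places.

0.493468

With r = 2 the leading error scales as h^2, so the weight is 2^2 = 4.
Numerator 4*A(h/2) − A(h) = 4*0.4920731653 − 0.4878897929 = 1.4804028683
Divide by 2^2 − 1 = 3.
Extrapolated: 1.4804028683 / 3 = 0.4934676228
Correction |R − A(h/2)| = 1.394e-03; gap |A(h/2) − A(h)| = 4.183e-03.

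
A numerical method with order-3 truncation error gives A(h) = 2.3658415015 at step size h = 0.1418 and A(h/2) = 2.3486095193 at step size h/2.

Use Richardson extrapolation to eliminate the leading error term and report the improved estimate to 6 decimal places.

2.346148

Order 3 gives 2^r = 8 and 2^r − 1 = 7.
8*2.3486095193 = 18.7888761544; 18.7888761544 − 2.3658415015 = 16.4230346529
16.4230346529 ÷ 7 = 2.3461478076
Shift from A(h/2): −0.0024617117.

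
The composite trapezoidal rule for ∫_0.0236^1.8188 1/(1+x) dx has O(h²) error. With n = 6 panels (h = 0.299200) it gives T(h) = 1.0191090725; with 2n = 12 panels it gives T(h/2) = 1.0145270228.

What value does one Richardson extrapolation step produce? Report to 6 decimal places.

r = 2: numerator weight 4, denominator 3.
4 × 1.0145270228 − 1.0191090725 = 3.0389990187
3.0389990187 ÷ 3 = 1.0129996729
Shift from A(h/2): −0.0015273499.

1.013000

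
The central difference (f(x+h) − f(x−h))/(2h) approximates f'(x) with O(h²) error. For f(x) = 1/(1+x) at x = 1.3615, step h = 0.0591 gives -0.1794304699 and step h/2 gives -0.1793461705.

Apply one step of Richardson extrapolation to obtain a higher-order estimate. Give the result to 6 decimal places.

Leading term ∝ h^2; use weight 4 = 2^2.
4 × (-0.1793461705) − (-0.1794304699) = -0.5379542121
Denominator 4 − 1 = 3.
(-0.5379542121) ÷ 3 = -0.1793180707

-0.179318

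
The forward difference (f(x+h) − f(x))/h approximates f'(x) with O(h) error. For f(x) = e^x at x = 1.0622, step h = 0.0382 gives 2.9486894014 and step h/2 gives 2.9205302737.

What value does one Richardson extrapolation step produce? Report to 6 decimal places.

2.892371

The method has order 1: 2^1 = 2.
Numerator 2·A(h/2) − A(h) = 2·2.9205302737 − 2.9486894014 = 2.8923711460
Divide by 2^1 − 1 = 1.
2.8923711460 ÷ 1 = 2.8923711460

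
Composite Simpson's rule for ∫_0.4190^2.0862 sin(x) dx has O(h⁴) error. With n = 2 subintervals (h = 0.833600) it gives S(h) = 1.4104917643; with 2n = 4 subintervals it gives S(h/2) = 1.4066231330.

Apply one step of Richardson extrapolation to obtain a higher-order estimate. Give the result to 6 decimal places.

1.406365

r = 4: numerator weight 16, denominator 15.
Numerator 16×A(h/2) − A(h) = 16×1.4066231330 − 1.4104917643 = 21.0954783637
Divide by 2^4 − 1 = 15.
R = 21.0954783637/15 = 1.4063652242
Gap between inputs: 3.869e-03; correction applied: −0.0002579088.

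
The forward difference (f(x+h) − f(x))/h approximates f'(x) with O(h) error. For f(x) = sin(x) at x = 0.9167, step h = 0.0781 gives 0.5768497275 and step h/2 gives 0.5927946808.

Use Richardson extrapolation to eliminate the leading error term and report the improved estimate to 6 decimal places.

Error is O(h^1); halving h shrinks it by 2^1 = 2.
A(h/2) − A(h) = 0.5927946808 − 0.5768497275 = 0.0159449533
Divide by 2^1 − 1 = 1: 0.0159449533/1 = 0.0159449533
R = A(h/2) + (A(h/2) − A(h))/1 = 0.5927946808 + 0.0159449533 = 0.6087396341

0.608740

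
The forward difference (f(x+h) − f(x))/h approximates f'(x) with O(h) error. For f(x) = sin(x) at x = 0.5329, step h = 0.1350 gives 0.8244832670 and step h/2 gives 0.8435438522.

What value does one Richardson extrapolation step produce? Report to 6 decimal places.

Method order is 1; weight 2^1 = 2.
Top: 2(0.8435438522) − (0.8244832670) = 0.8626044374
0.8626044374 ÷ 1 = 0.8626044374

0.862604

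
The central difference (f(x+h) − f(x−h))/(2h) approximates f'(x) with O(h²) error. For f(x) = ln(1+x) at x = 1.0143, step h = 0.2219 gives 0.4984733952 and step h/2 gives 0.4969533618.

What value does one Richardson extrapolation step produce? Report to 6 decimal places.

r = 2, so 2^r = 4.
4*0.4969533618 = 1.9878134472; 1.9878134472 − 0.4984733952 = 1.4893400520
Divide by 2^2 − 1 = 3.
R = 1.4893400520/3 = 0.4964466840

0.496447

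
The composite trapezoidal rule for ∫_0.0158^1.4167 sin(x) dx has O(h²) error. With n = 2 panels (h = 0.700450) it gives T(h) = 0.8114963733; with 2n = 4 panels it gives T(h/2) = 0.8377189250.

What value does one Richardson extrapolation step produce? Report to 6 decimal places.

0.846460

Method order is 2; weight 2^2 = 4.
4 × 0.8377189250 = 3.3508757000; 3.3508757000 − 0.8114963733 = 2.5393793267
R = 2.5393793267/3 = 0.8464597756
Shift from A(h/2): +0.0087408506.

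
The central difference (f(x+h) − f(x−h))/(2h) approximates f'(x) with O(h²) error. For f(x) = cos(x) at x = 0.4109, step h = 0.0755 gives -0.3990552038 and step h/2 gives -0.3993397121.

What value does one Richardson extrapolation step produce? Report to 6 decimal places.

-0.399435

With r = 2 the leading error scales as h^2, so the weight is 2^2 = 4.
Top: 4(-0.3993397121) − (-0.3990552038) = -1.1983036446
(-1.1983036446) ÷ 3 = -0.3994345482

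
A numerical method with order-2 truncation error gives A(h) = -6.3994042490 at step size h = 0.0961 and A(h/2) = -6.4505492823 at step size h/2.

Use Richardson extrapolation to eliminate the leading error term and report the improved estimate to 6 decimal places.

Leading term ∝ h^2; use weight 4 = 2^2.
Weighted: (-25.8021971292) − (-6.3994042490) = -19.4027928802
(-19.4027928802) ÷ 3 = -6.4675976267

-6.467598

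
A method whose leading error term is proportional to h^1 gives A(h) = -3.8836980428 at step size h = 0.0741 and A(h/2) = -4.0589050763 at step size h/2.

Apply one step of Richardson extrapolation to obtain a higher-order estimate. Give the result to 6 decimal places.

-4.234112

With r = 1 the leading error scales as h^1, so the weight is 2^1 = 2.
2 × (-4.0589050763) = -8.1178101526; subtract (-3.8836980428) → -4.2341121098
Extrapolated: (-4.2341121098) / 1 = -4.2341121098
Shift from A(h/2): −0.1752070335.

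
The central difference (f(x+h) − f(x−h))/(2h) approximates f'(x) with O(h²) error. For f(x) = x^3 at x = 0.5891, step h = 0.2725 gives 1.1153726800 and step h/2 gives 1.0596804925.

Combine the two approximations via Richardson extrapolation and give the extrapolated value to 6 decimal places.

1.041116

With r = 2 the leading error scales as h^2, so the weight is 2^2 = 4.
2^2×A(h/2) = 4.2387219700; minus A(h) gives 3.1233492900.
Divide by 2^2 − 1 = 3.
(4×1.0596804925 − 1.1153726800)/(4 − 1) = 1.0411164300
Gap between inputs: 5.569e-02; correction applied: −0.0185640625.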